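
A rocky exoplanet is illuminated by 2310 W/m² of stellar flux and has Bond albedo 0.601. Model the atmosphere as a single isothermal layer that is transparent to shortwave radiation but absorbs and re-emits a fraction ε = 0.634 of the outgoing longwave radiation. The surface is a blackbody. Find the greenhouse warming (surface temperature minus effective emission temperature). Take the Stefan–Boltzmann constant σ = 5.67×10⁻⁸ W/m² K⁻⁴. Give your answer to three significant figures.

Effective emission temperature (TOA balance): σT_e⁴ = S(1−α)/4 = 230.4 W/m² → T_e = 252.5 K.
For a single slab of emissivity ε, T_s⁴ = 2T_e⁴/(2−ε); thus T_s = 252.5·(1.464)^(1/4) = 277.7 K.
Greenhouse warming: T_s − T_e = 25.25 K.

25.2 K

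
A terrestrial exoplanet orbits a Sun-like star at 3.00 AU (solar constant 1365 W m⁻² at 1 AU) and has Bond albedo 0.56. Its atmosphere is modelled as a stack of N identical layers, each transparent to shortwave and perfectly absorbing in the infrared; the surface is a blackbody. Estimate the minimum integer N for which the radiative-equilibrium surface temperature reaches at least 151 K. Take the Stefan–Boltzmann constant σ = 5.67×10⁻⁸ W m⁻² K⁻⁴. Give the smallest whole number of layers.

1

By the inverse-square law, S = 1365/3.00² = 151.7 W m⁻².
The effective emission temperature is T_e = [S(1−α)/(4σ)]^¼ = 131.0 K.
Need (N+1)T_e⁴ ≥ T_s⁴, i.e. N+1 ≥ (151/131.0)⁴ = 1.767.
So N ≥ 0.767; the smallest integer is N = 1.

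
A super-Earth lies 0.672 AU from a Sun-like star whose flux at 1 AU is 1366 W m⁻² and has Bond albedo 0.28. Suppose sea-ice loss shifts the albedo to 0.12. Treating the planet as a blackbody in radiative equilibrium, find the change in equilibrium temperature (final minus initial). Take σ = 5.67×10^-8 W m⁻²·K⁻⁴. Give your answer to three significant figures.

Flux at the orbit: S = 1366/(0.672)² = 3025 W m⁻².
With α = 0.28, T₁ = 313.0 K.
With α = 0.12, T₂ = 329.1 K.
ΔT = T₂ − T₁ = 16.11 K.

16.1 K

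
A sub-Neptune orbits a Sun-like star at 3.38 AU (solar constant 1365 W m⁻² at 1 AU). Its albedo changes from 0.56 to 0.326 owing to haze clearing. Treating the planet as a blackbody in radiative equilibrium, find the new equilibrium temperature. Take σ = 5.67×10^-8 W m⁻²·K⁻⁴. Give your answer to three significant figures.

137 kelvin

Irradiance scales as 1/d², so S = 1365 W m⁻² × (1/3.38)² = 119.5 W m⁻².
New equilibrium: T₂ = [(1−0.326)·119.5/(4σ)]^(1/4) = 137.3 K.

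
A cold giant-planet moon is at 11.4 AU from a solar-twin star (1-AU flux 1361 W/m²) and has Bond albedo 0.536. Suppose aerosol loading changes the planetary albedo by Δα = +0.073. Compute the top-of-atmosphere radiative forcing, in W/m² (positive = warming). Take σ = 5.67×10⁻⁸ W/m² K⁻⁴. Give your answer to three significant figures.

Irradiance scales as 1/d², so S = 1361 W/m² × (1/11.4)² = 10.47 W/m².
The change in absorbed flux is Δ[S(1−α)/4] = −SΔα/4 = -0.1911 W/m².

-0.191 W/m²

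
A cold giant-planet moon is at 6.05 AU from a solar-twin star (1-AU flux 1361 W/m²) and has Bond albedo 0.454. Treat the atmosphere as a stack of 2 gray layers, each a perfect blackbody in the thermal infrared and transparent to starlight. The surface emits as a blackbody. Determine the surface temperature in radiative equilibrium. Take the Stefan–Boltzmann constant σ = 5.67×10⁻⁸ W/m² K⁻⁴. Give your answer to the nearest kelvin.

128 kelvin

Flux at the orbit: S = 1361/(6.05)² = 37.18 W/m².
The effective emission temperature is T_e = [S(1−α)/(4σ)]^¼ = 97.27 K.
With N = 2 opaque layers, T_s = (N+1)^(1/4)·T_e = 3^(1/4)·97.27 = 128.0 K.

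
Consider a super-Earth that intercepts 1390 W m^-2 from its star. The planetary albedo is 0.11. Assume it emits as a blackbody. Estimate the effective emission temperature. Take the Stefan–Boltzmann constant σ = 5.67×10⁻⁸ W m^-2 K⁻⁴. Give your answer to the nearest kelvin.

272 K

Absorbed flux (global mean): S(1−α)/4 = 1390·0.89/4 = 309.3 W m^-2.
Set σT⁴ = 309.3 → T = (309.3/σ)^(1/4) = 271.8 K.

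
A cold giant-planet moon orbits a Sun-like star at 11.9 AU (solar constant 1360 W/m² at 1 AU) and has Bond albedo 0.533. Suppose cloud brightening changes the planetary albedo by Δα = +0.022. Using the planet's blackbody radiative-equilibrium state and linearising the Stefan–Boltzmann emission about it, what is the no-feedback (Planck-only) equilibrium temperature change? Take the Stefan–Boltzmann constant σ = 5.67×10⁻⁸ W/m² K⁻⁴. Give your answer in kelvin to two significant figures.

By the inverse-square law, S = 1360/11.9² = 9.604 W/m².
Unperturbed T_e = [9.604·(1−0.533)/(4σ)]^¼ = 66.69 K.
TOA radiative forcing: ΔF = −S·Δα/4 = −9.604·(+0.022)/4 = -0.05282 W/m².
Linearising σT⁴ gives d(σT⁴)/dT = 4σT_e³ = 0.06726 W/m² per K.
ΔT₀ = ΔF/λ_P = -0.05282/0.06726 = -0.785 K.

-0.79 K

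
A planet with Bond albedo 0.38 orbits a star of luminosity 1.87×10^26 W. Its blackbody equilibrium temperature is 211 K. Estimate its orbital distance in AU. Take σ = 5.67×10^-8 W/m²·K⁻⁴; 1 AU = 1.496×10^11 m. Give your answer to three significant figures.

0.958 AU

Required flux: S = 4σT⁴/(1−α) = 725.1 W/m².
S = L/(4πd²) → d = √(L/4πS) = √(1.87×10^26/(4π·725.1)) = 1.433×10^11 m = 0.9576 AU.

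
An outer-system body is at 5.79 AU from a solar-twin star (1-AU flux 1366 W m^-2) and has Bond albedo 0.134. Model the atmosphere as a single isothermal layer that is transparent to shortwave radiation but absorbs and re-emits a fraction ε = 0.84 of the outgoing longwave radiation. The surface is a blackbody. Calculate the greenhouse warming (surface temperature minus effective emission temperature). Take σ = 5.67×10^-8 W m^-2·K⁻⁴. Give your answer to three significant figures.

Irradiance scales as 1/d², so S = 1366 W m^-2 × (1/5.79)² = 40.75 W m^-2.
Effective emission temperature (TOA balance): σT_e⁴ = S(1−α)/4 = 8.822 W m^-2 → T_e = 111.7 K.
The surface balance (absorbed SW + ε·downward IR = σT_s⁴) with T_a⁴ = T_s⁴/2 reduces to T_s = T_e·[2/(2−ε)]^¼ = 128.0 K.
Greenhouse warming: T_s − T_e = 16.29 K.

16.3 K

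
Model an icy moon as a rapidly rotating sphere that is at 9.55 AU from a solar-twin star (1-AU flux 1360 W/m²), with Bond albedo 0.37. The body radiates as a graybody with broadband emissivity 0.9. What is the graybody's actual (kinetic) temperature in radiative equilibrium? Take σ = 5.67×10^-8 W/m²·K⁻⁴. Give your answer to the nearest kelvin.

By the inverse-square law, S = 1360/9.55² = 14.91 W/m².
The planet absorbs (1−α)S over its disc πR² and re-emits over 4πR², so the mean absorbed flux is (1−0.37)·14.91/4 = 2.349 W/m².
Equating to εσT⁴ with ε = 0.9: T = (2.349/0.9σ)^(1/4) = 82.37 K.

82 K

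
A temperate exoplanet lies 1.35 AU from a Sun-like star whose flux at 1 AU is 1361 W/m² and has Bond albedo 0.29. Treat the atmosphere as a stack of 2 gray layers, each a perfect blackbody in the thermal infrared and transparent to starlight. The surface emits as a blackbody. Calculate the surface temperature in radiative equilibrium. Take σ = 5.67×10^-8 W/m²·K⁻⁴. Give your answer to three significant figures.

289 K

By the inverse-square law, S = 1361/1.35² = 746.8 W/m².
The effective emission temperature is T_e = [S(1−α)/(4σ)]^¼ = 219.9 K.
For an N-layer opaque stack, T_s⁴ = (N+1)T_e⁴, hence T_s = (3)^(1/4)×219.9 K = 289.4 K.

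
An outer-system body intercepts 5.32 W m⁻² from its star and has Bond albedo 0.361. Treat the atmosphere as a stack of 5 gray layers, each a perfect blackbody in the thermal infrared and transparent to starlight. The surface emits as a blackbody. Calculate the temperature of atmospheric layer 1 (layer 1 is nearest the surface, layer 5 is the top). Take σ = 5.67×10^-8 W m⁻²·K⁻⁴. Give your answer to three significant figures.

93.0 kelvin

The effective emission temperature is T_e = [S(1−α)/(4σ)]^¼ = 62.22 K.
The net upward flux σT_e⁴ is constant between every pair of levels, so T_k⁴ = (N+1−k)T_e⁴.
With k = 1: T_1 = (5+1−1)^¼·62.22 K = 93.04 K.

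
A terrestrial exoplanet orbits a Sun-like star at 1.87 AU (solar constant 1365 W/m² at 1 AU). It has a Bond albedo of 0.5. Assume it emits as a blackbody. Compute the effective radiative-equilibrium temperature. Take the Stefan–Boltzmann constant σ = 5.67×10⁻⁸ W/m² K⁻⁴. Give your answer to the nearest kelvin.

Irradiance scales as 1/d², so S = 1365 W/m² × (1/1.87)² = 390.3 W/m².
The planet absorbs (1−α)S over its disc πR² and re-emits over 4πR², so the mean absorbed flux is (1−0.5)·390.3/4 = 48.79 W/m².
In equilibrium σT⁴ equals this, so T = 171.3 K.

171 K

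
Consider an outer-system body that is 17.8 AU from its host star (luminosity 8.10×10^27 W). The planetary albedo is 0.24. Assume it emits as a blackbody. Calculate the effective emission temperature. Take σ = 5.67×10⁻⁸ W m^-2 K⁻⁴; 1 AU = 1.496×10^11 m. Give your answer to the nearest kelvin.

132 K

Orbital distance: d = 17.8 AU = 2.663×10^12 m.
Spreading L over a sphere of radius d: S = 8.10×10^27/(4π·2.66×10^12²) = 90.90 W m^-2.
The planet absorbs (1−α)S over its disc πR² and re-emits over 4πR², so the mean absorbed flux is (1−0.24)·90.90/4 = 17.27 W m^-2.
Balancing against σT⁴: T = (17.27/5.67×10⁻⁸)^(1/4) = 132.1 K.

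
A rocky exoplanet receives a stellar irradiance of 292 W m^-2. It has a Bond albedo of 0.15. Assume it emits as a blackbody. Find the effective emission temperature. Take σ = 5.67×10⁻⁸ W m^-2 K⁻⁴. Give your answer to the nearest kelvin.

182 K

Averaging over the sphere, the absorbed flux is S(1−α)/4 = 62.05 W m^-2.
Set σT⁴ = 62.05 → T = (62.05/σ)^(1/4) = 181.9 K.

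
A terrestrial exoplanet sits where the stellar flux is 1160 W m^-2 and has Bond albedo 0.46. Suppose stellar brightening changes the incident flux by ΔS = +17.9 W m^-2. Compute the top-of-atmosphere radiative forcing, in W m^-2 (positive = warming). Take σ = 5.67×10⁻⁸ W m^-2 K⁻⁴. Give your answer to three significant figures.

Only a fraction (1−α) is absorbed and it's spread over 4πR², so ΔF = (1−α)ΔS/4 = 2.417 W m^-2.

2.42 W m^-2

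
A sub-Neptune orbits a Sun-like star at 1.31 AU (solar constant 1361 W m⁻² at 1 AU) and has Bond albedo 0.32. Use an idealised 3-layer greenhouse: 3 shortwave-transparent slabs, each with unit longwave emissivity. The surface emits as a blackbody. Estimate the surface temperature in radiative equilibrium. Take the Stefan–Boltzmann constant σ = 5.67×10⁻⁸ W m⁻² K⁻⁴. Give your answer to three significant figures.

312 kelvin

Flux at the orbit: S = 1361/(1.31)² = 793.1 W m⁻².
OLR = S(1−α)/4 = 134.8 W m⁻²; the top layer radiates at T_e = 220.8 K.
Layer-by-layer balance gives σT_s⁴ = (N+1)σT_e⁴, so T_s = 4^¼·220.8 = 312.3 K.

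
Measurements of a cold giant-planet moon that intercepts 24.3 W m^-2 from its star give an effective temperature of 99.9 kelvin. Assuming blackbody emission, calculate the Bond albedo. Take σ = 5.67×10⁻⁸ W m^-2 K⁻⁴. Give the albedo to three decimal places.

Rearranging the radiative balance, α = 1 − 4σT⁴/S.
4σT⁴ = 4·5.67×10⁻⁸·(99.9)⁴ = 22.59 W m^-2.
Hence α = 1 − 22.59/24.30 = 0.0704.

0.070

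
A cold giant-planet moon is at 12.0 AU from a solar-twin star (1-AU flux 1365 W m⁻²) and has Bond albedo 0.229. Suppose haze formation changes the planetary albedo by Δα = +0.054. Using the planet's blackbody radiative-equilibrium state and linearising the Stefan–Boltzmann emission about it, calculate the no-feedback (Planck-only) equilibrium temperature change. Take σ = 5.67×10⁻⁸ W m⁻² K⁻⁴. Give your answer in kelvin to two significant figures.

-1.3 K

Flux at the orbit: S = 1365/(12.0)² = 9.479 W m⁻².
Unperturbed T_e = [9.479·(1−0.229)/(4σ)]^¼ = 75.34 K.
The change in absorbed flux is Δ[S(1−α)/4] = −SΔα/4 = -0.1280 W m⁻².
The Planck feedback parameter is 4σT_e³ = 0.09700 W m⁻²/K.
So ΔT₀ = -0.1280/0.09700 = -1.32 K.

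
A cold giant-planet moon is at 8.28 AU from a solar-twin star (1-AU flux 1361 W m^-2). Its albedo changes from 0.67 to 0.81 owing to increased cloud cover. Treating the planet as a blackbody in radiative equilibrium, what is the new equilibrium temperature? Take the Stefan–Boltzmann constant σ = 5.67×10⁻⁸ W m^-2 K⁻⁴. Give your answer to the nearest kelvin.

64 kelvin

By the inverse-square law, S = 1361/8.28² = 19.85 W m^-2.
New equilibrium: T₂ = [(1−0.81)·19.85/(4σ)]^(1/4) = 63.86 K.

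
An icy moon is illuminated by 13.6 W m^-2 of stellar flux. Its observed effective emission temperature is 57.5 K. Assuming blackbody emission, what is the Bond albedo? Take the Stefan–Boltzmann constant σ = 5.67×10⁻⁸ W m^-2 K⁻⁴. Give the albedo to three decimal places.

From σT⁴ = S(1−α)/4 we invert for α: 1−α = 4σT⁴/S.
4σT⁴ = 4·5.67×10⁻⁸·(57.5)⁴ = 2.479 W m^-2.
Hence α = 1 − 2.479/13.60 = 0.8177.

0.818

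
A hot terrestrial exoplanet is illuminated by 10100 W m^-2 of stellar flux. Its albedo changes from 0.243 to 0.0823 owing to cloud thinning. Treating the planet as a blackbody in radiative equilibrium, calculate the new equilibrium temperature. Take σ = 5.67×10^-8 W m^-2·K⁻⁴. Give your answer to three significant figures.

450 K

T₂ = [S(1−α₂)/(4σ)]^(1/4) = [10100·0.918/(4σ)]^(1/4) = 449.6 K.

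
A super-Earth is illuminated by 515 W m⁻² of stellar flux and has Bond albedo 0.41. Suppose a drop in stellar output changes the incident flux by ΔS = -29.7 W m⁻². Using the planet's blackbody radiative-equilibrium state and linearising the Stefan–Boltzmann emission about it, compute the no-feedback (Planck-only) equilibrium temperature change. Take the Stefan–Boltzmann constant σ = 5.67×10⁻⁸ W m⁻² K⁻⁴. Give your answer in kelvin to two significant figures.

-2.8 K

The baseline emission temperature is T_e = 191.3 K.
TOA radiative forcing: ΔF = (1−α)ΔS/4 = 0.59·(-29.7)/4 = -4.381 W m⁻².
The Planck feedback parameter is 4σT_e³ = 1.588 W m⁻²/K.
ΔT₀ = ΔF/λ_P = -4.381/1.588 = -2.76 K.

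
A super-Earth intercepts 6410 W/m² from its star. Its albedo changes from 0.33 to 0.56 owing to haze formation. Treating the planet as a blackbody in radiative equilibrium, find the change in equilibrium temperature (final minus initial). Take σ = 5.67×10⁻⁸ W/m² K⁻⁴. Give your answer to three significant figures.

-37.0 K

Before: T₁ = [6410·0.67/(4σ)]^(1/4) = 371.0 K.
With α = 0.56, T₂ = 333.9 K.
Change: 333.9 − 371.0 = -37.02 K.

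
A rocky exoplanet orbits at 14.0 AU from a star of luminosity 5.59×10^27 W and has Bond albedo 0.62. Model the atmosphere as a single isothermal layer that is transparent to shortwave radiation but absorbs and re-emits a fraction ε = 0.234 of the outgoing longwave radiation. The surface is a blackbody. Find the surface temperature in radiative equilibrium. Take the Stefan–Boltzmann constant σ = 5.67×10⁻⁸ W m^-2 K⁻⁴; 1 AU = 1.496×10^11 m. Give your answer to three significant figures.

d = 14.0 × 1.496×10^11 m = 2.094×10^12 m.
Spreading L over a sphere of radius d: S = 5.59×10^27/(4π·2.09×10^12²) = 101.4 W m^-2.
At the top of the atmosphere, σT_e⁴ = S(1−α)/4 = 9.634 W m^-2, giving T_e = 114.2 K.
The surface balance (absorbed SW + ε·downward IR = σT_s⁴) with T_a⁴ = T_s⁴/2 reduces to T_s = T_e·[2/(2−ε)]^¼ = 117.8 K.

118 kelvin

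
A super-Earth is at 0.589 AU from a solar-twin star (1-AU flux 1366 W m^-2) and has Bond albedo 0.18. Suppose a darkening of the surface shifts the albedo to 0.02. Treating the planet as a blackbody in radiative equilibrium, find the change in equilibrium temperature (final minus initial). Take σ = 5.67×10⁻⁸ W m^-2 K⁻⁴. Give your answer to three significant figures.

15.7 K

Irradiance scales as 1/d², so S = 1366 W m^-2 × (1/0.589)² = 3937 W m^-2.
With α = 0.18, T₁ = 345.4 K.
With α = 0.02, T₂ = 361.2 K.
ΔT = T₂ − T₁ = 15.74 K.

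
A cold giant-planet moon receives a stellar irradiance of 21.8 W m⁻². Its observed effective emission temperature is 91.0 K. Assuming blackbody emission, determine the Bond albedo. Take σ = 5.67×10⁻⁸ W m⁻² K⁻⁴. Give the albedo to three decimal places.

0.287

From σT⁴ = S(1−α)/4 we invert for α: 1−α = 4σT⁴/S.
4σT⁴ = 4·5.67×10⁻⁸·(91.0)⁴ = 15.55 W m⁻².
1−α = 15.55/21.80 = 0.7134, so α = 0.2866.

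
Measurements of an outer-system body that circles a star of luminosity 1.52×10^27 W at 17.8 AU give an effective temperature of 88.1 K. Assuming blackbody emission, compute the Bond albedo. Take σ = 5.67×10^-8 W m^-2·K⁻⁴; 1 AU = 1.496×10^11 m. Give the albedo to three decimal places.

d = 17.8 × 1.496×10^11 m = 2.663×10^12 m.
Spreading L over a sphere of radius d: S = 1.52×10^27/(4π·2.66×10^12²) = 17.06 W m^-2.
From σT⁴ = S(1−α)/4 we invert for α: 1−α = 4σT⁴/S.
4σT⁴ = 4·5.67×10⁻⁸·(88.1)⁴ = 13.66 W m^-2.
1−α = 13.66/17.06 = 0.8010, so α = 0.1990.

0.199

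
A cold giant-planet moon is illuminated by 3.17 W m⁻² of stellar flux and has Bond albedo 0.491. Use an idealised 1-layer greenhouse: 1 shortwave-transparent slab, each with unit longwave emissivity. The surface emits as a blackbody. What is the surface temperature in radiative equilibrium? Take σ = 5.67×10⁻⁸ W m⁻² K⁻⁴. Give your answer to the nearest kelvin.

Top-of-atmosphere balance: σT_e⁴ = S(1−α)/4 = 0.4034 W m⁻² → T_e = 51.65 K.
With N = 1 opaque layers, T_s = (N+1)^(1/4)·T_e = 2^(1/4)·51.65 = 61.42 K.

61 K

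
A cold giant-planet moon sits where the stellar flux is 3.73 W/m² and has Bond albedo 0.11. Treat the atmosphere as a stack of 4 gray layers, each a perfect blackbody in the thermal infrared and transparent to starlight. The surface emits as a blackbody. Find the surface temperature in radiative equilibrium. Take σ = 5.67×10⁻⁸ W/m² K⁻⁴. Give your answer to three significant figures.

Top-of-atmosphere balance: σT_e⁴ = S(1−α)/4 = 0.8299 W/m² → T_e = 61.85 K.
For an N-layer opaque stack, T_s⁴ = (N+1)T_e⁴, hence T_s = (5)^(1/4)×61.85 K = 92.49 K.

92.5 kelvin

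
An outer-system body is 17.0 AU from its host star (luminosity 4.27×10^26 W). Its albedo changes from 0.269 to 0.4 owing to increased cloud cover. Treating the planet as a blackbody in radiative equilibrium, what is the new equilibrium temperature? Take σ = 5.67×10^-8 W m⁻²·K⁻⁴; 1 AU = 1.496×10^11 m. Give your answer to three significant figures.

d = 17.0 × 1.496×10^11 m = 2.543×10^12 m.
Flux at the orbit: S = L/(4πd²) = 4.27×10^26/(4π·(2.54×10^12)²) = 5.254 W m⁻².
New equilibrium: T₂ = [(1−0.4)·5.254/(4σ)]^(1/4) = 61.06 K.

61.1 K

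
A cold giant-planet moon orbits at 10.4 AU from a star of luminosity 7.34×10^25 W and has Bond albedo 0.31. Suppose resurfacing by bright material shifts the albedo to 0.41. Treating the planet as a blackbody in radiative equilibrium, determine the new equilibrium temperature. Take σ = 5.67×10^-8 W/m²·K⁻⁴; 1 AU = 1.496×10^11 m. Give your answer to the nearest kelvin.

50 kelvin

d = 10.4 × 1.496×10^11 m = 1.556×10^12 m.
S = L/(4πd²) = 2.413 W/m².
With the new albedo, S(1−α₂)/4 = 0.3559 W/m², so T₂ = 50.05 K.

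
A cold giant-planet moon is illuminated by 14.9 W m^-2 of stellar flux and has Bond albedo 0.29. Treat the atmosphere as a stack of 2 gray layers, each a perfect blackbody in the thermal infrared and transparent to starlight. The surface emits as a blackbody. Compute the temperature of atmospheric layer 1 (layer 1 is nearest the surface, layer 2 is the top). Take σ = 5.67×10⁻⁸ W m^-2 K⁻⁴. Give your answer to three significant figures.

Top-of-atmosphere balance: σT_e⁴ = S(1−α)/4 = 2.645 W m^-2 → T_e = 82.64 K.
In the N-layer model, layer k (counted from the surface) has T_k = (N+1−k)^(1/4)·T_e.
T_1 = (2)^(1/4)·82.64 = 98.28 K.

98.3 K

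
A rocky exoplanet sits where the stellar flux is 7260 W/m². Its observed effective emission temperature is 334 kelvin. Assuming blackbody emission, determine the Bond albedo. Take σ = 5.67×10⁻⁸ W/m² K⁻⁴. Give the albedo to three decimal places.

0.611

Rearranging the radiative balance, α = 1 − 4σT⁴/S.
σT⁴ = 705.6 W/m², so 4σT⁴ = 2822 W/m².
1−α = 2822/7260 = 0.3888, so α = 0.6112.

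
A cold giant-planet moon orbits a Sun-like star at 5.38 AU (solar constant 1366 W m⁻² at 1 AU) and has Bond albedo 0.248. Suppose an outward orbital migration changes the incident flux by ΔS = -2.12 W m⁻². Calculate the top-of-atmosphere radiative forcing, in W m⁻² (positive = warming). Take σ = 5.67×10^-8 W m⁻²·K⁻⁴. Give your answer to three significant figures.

Irradiance scales as 1/d², so S = 1366 W m⁻² × (1/5.38)² = 47.19 W m⁻².
TOA radiative forcing: ΔF = (1−α)ΔS/4 = 0.752·(-2.12)/4 = -0.3986 W m⁻².

-0.399 W m⁻²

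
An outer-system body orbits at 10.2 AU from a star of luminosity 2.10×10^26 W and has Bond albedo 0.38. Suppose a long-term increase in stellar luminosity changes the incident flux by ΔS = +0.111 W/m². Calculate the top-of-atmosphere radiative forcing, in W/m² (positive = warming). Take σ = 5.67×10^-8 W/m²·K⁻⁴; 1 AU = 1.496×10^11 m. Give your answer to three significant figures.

0.0172 W/m²

d = 10.2 × 1.496×10^11 m = 1.526×10^12 m.
S = L/(4πd²) = 7.177 W/m².
ΔF = Δ[S(1−α)]/4 = (1−0.38)·+0.111/4 = 0.01721 W/m².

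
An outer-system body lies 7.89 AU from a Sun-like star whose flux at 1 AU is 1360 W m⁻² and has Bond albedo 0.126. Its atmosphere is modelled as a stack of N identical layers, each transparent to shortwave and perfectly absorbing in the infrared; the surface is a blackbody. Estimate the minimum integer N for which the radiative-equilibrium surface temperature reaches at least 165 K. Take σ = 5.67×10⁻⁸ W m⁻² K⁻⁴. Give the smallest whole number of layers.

8

Irradiance scales as 1/d², so S = 1360 W m⁻² × (1/7.89)² = 21.85 W m⁻².
OLR = S(1−α)/4 = 4.773 W m⁻²; the top layer radiates at T_e = 95.79 K.
T_s = (N+1)^(1/4)·T_e ≥ 165 K requires N+1 ≥ (T_s/T_e)⁴ = (165/95.79)⁴ = 8.804.
So N ≥ 7.804; the smallest integer is N = 8.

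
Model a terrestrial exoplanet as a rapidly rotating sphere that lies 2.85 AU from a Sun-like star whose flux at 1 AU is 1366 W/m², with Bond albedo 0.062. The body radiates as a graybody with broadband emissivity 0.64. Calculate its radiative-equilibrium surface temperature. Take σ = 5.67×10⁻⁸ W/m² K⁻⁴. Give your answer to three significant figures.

Flux at the orbit: S = 1366/(2.85)² = 168.2 W/m².
Averaging over the sphere, the absorbed flux is S(1−α)/4 = 39.44 W/m².
Equating to εσT⁴ with ε = 0.64: T = (39.44/0.64σ)^(1/4) = 181.6 K.

182 K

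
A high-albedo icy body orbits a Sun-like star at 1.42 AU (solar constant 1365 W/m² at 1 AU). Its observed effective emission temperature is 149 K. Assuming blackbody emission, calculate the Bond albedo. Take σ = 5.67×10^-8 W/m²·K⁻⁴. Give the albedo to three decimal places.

0.835

By the inverse-square law, S = 1365/1.42² = 676.9 W/m².
Energy balance: S(1−α)/4 = σT⁴, so 1−α = 4σT⁴/S.
4σT⁴ = 4·5.67×10⁻⁸·(149)⁴ = 111.8 W/m².
Hence α = 1 − 111.8/676.9 = 0.8349.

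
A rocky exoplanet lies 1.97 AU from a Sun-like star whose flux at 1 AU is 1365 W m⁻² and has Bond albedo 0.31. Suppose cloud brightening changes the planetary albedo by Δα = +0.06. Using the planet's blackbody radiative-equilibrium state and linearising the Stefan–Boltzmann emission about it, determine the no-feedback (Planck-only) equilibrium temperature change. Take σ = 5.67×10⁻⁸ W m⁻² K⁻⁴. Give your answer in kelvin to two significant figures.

-3.9 kelvin

Irradiance scales as 1/d², so S = 1365 W m⁻² × (1/1.97)² = 351.7 W m⁻².
The baseline emission temperature is T_e = 180.9 K.
ΔF = −(S/4)Δα = −(351.7/4)×(+0.06) = -5.276 W m⁻².
Planck response: λ_P = 4σT_e³ = 4·5.67×10⁻⁸·(180.9)³ = 1.342 W m⁻²/K.
ΔT₀ = ΔF/λ_P = -5.276/1.342 = -3.93 K.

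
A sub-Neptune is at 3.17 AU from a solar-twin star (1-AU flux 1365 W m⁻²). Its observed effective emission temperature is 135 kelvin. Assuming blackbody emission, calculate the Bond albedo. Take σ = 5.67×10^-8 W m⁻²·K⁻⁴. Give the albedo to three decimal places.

Flux at the orbit: S = 1365/(3.17)² = 135.8 W m⁻².
From σT⁴ = S(1−α)/4 we invert for α: 1−α = 4σT⁴/S.
4σT⁴ = 4·5.67×10⁻⁸·(135)⁴ = 75.33 W m⁻².
Hence α = 1 − 75.33/135.8 = 0.4454.

0.445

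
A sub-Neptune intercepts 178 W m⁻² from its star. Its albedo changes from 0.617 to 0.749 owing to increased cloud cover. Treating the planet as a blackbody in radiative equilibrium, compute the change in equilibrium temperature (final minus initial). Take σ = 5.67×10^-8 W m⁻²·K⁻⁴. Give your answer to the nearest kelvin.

-13 kelvin

Initial: T₁ = [S(1−0.617)/(4σ)]^(1/4) = 131.7 K.
After:  T₂ = [178.0·0.251/(4σ)]^(1/4) = 118.5 K.
Change: 118.5 − 131.7 = -13.20 K.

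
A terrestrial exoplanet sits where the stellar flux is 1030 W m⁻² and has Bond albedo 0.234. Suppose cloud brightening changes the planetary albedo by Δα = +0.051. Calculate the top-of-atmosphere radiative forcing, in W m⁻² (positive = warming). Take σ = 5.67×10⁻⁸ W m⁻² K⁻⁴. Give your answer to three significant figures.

-13.1 W m⁻²

The change in absorbed flux is Δ[S(1−α)/4] = −SΔα/4 = -13.13 W m⁻².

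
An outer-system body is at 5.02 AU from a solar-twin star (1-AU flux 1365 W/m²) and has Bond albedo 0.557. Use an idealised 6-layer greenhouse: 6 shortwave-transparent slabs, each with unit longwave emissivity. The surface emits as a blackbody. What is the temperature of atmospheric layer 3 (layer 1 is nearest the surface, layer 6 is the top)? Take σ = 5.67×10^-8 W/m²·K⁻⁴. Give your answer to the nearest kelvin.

143 K

Irradiance scales as 1/d², so S = 1365 W/m² × (1/5.02)² = 54.17 W/m².
The effective emission temperature is T_e = [S(1−α)/(4σ)]^¼ = 101.4 K.
The net upward flux σT_e⁴ is constant between every pair of levels, so T_k⁴ = (N+1−k)T_e⁴.
With k = 3: T_3 = (6+1−3)^¼·101.4 K = 143.4 K.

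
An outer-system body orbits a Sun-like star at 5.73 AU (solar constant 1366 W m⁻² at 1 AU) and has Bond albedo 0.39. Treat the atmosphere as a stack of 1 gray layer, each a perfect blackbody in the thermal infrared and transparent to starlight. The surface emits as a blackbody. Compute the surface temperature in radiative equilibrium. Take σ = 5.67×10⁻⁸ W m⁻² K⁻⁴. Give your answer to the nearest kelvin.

Irradiance scales as 1/d², so S = 1366 W m⁻² × (1/5.73)² = 41.60 W m⁻².
The effective emission temperature is T_e = [S(1−α)/(4σ)]^¼ = 102.9 K.
Layer-by-layer balance gives σT_s⁴ = (N+1)σT_e⁴, so T_s = 2^¼·102.9 = 122.3 K.

122 kelvin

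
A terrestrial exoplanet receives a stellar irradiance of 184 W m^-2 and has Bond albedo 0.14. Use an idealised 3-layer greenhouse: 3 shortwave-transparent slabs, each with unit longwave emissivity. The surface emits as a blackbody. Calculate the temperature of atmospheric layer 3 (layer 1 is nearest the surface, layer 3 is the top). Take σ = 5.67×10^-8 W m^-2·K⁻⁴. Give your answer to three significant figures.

OLR = S(1−α)/4 = 39.56 W m^-2; the top layer radiates at T_e = 162.5 K.
The net upward flux σT_e⁴ is constant between every pair of levels, so T_k⁴ = (N+1−k)T_e⁴.
T_3 = (1)^(1/4)·162.5 = 162.5 K.

163 kelvin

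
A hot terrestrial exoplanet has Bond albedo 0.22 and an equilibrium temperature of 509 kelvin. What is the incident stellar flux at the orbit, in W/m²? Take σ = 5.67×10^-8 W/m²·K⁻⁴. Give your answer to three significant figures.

19500 W/m²

Invert the energy balance for S: S = 4σT⁴/(1−α).
The emitted flux is σT⁴ = 3806 W/m².
So S = 4×3806/(1−0.22) = 19520 W/m².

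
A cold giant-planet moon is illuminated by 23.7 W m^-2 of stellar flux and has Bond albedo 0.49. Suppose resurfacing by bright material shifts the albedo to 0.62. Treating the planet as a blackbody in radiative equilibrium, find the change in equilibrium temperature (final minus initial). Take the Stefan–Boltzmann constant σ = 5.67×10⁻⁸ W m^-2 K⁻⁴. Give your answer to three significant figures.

-6.06 K

Before: T₁ = [23.70·0.51/(4σ)]^(1/4) = 85.44 K.
With α = 0.62, T₂ = 79.38 K.
Change: 79.38 − 85.44 = -6.059 K.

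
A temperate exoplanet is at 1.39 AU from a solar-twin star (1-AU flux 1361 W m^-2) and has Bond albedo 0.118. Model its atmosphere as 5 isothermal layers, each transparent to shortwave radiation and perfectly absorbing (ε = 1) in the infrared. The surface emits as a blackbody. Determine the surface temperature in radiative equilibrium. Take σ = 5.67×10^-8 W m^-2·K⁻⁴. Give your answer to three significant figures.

Flux at the orbit: S = 1361/(1.39)² = 704.4 W m^-2.
Top-of-atmosphere balance: σT_e⁴ = S(1−α)/4 = 155.3 W m^-2 → T_e = 228.8 K.
With N = 5 opaque layers, T_s = (N+1)^(1/4)·T_e = 6^(1/4)·228.8 = 358.1 K.

358 kelvin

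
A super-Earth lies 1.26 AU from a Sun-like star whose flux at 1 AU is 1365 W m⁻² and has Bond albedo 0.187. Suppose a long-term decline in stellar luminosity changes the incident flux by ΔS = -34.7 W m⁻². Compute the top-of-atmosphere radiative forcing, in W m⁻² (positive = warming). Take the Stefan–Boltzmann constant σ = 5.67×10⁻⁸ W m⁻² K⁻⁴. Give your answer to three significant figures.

-7.05 W m⁻²

By the inverse-square law, S = 1365/1.26² = 859.8 W m⁻².
ΔF = Δ[S(1−α)]/4 = (1−0.187)·-34.7/4 = -7.053 W m⁻².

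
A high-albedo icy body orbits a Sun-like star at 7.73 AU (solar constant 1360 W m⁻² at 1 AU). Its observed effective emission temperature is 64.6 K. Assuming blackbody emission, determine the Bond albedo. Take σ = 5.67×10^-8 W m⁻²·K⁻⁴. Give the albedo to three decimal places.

Flux at the orbit: S = 1360/(7.73)² = 22.76 W m⁻².
From σT⁴ = S(1−α)/4 we invert for α: 1−α = 4σT⁴/S.
σT⁴ = 0.9874 W m⁻², so 4σT⁴ = 3.950 W m⁻².
1−α = 3.950/22.76 = 0.1735, so α = 0.8265.

0.826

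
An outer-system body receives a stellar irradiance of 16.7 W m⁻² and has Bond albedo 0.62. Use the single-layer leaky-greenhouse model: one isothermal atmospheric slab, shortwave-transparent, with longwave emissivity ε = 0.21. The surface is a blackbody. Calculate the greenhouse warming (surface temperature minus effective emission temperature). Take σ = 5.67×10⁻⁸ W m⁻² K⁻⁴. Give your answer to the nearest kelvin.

2 K

The planet radiates to space at T_e = [S(1−α)/(4σ)]^(1/4) = 72.73 K.
For a single slab of emissivity ε, T_s⁴ = 2T_e⁴/(2−ε); thus T_s = 72.73·(1.117)^(1/4) = 74.78 K.
Greenhouse warming: T_s − T_e = 2.045 K.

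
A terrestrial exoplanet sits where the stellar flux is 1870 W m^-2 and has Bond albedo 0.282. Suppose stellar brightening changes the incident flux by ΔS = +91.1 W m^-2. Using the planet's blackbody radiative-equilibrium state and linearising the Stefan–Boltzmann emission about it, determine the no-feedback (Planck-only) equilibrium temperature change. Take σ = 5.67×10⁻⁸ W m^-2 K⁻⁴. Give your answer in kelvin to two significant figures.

Reference equilibrium: T_e = [S(1−α)/(4σ)]^(1/4) = 277.4 K.
ΔF = Δ[S(1−α)]/4 = (1−0.282)·+91.1/4 = 16.35 W m^-2.
Planck response: λ_P = 4σT_e³ = 4·5.67×10⁻⁸·(277.4)³ = 4.840 W m^-2/K.
So ΔT₀ = 16.35/4.840 = 3.38 K.

3.4 K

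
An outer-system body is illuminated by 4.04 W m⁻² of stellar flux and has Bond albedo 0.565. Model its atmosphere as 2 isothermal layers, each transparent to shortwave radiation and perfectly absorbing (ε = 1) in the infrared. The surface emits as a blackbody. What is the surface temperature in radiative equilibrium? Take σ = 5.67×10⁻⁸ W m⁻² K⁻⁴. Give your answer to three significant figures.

69.4 kelvin

OLR = S(1−α)/4 = 0.4394 W m⁻²; the top layer radiates at T_e = 52.76 K.
With N = 2 opaque layers, T_s = (N+1)^(1/4)·T_e = 3^(1/4)·52.76 = 69.44 K.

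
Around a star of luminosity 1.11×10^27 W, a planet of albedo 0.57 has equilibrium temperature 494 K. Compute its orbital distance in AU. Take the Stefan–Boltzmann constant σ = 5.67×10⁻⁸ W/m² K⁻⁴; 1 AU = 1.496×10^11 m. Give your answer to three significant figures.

0.354 AU

Energy balance gives S = 4σT⁴/(1−α) = 31410 W/m².
From L = 4πd²S, d = √(1.11×10^27/(4π·31410)) = 5.303×10^10 m = 0.3545 AU.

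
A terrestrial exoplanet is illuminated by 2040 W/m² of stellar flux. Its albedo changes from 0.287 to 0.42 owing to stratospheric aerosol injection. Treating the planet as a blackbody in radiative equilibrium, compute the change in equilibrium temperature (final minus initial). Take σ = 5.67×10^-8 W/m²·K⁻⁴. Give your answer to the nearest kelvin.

Before: T₁ = [2040·0.713/(4σ)]^(1/4) = 283.0 K.
Final:   T₂ = [S(1−0.42)/(4σ)]^(1/4) = 268.8 K.
ΔT = T₂ − T₁ = -14.24 K.

-14 K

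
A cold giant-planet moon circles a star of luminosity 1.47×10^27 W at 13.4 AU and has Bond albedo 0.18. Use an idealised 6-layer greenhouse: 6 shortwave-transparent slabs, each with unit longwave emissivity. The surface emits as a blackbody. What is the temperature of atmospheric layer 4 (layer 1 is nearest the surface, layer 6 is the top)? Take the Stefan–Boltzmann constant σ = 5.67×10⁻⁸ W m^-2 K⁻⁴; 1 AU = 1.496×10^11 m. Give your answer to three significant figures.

133 K

Orbital distance: d = 13.4 AU = 2.005×10^12 m.
Flux at the orbit: S = L/(4πd²) = 1.47×10^27/(4π·(2.00×10^12)²) = 29.11 W m^-2.
Top-of-atmosphere balance: σT_e⁴ = S(1−α)/4 = 5.967 W m^-2 → T_e = 101.3 K.
In the N-layer model, layer k (counted from the surface) has T_k = (N+1−k)^(1/4)·T_e.
T_4 = (3)^(1/4)·101.3 = 133.3 K.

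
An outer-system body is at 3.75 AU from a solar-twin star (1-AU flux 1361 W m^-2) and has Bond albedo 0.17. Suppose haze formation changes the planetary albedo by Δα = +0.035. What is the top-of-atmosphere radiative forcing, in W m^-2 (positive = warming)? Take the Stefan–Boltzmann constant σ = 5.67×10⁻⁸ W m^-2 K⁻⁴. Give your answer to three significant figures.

-0.847 W m^-2

Irradiance scales as 1/d², so S = 1361 W m^-2 × (1/3.75)² = 96.78 W m^-2.
TOA radiative forcing: ΔF = −S·Δα/4 = −96.78·(+0.035)/4 = -0.8468 W m^-2.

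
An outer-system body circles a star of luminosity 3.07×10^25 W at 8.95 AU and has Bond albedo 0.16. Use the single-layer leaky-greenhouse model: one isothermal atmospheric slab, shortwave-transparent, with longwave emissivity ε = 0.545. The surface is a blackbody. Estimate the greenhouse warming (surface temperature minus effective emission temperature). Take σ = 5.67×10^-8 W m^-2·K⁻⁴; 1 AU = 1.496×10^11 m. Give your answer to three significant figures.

d = 8.95 × 1.496×10^11 m = 1.339×10^12 m.
Spreading L over a sphere of radius d: S = 3.07×10^25/(4π·1.34×10^12²) = 1.363 W m^-2.
At the top of the atmosphere, σT_e⁴ = S(1−α)/4 = 0.2862 W m^-2, giving T_e = 47.40 K.
The surface balance (absorbed SW + ε·downward IR = σT_s⁴) with T_a⁴ = T_s⁴/2 reduces to T_s = T_e·[2/(2−ε)]^¼ = 51.32 K.
T_s − T_e = 51.32 − 47.40 = 3.924 K.

3.92 kelvin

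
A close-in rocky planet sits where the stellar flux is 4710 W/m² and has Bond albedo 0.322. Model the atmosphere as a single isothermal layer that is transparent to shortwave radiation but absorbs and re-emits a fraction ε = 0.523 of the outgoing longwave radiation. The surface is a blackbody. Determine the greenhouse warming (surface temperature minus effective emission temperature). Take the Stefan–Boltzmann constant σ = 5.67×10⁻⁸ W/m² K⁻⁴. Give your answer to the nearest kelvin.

27 kelvin

Effective emission temperature (TOA balance): σT_e⁴ = S(1−α)/4 = 798.3 W/m² → T_e = 344.5 K.
The surface balance (absorbed SW + ε·downward IR = σT_s⁴) with T_a⁴ = T_s⁴/2 reduces to T_s = T_e·[2/(2−ε)]^¼ = 371.6 K.
T_s − T_e = 371.6 − 344.5 = 27.12 K.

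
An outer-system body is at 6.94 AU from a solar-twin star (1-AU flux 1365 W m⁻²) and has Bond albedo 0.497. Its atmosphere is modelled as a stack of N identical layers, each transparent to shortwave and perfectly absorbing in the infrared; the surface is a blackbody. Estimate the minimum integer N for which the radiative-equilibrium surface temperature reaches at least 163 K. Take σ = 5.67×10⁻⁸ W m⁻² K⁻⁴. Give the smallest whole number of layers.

11

Flux at the orbit: S = 1365/(6.94)² = 28.34 W m⁻².
OLR = S(1−α)/4 = 3.564 W m⁻²; the top layer radiates at T_e = 89.04 K.
Need (N+1)T_e⁴ ≥ T_s⁴, i.e. N+1 ≥ (163/89.04)⁴ = 11.231.
Rounding up, N = 11.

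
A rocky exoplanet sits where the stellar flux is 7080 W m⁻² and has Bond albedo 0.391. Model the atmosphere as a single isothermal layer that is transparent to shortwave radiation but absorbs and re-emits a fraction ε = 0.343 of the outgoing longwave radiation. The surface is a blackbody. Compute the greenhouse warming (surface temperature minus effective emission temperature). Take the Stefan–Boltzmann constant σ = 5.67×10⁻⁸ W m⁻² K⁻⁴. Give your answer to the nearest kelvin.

At the top of the atmosphere, σT_e⁴ = S(1−α)/4 = 1078 W m⁻², giving T_e = 371.3 K.
For a single slab of emissivity ε, T_s⁴ = 2T_e⁴/(2−ε); thus T_s = 371.3·(1.207)^(1/4) = 389.2 K.
The atmosphere warms the surface by 17.88 K.

18 K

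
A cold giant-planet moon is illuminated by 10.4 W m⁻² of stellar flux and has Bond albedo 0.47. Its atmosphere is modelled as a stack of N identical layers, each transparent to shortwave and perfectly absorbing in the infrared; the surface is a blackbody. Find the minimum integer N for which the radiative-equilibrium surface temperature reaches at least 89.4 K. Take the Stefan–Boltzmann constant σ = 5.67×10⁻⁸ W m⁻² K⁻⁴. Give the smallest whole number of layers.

2

OLR = S(1−α)/4 = 1.378 W m⁻²; the top layer radiates at T_e = 70.21 K.
Need (N+1)T_e⁴ ≥ T_s⁴, i.e. N+1 ≥ (89.4/70.21)⁴ = 2.628.
The minimum whole number is N = 2.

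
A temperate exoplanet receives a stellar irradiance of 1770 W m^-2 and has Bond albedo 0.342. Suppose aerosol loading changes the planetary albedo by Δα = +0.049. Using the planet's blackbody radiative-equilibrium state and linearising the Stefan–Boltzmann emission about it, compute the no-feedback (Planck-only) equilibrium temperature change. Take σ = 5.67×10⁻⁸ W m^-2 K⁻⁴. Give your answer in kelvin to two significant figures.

The baseline emission temperature is T_e = 267.7 K.
The change in absorbed flux is Δ[S(1−α)/4] = −SΔα/4 = -21.68 W m^-2.
The Planck feedback parameter is 4σT_e³ = 4.351 W m^-2/K.
ΔT₀ = ΔF/λ_P = -21.68/4.351 = -4.98 K.

-5.0 K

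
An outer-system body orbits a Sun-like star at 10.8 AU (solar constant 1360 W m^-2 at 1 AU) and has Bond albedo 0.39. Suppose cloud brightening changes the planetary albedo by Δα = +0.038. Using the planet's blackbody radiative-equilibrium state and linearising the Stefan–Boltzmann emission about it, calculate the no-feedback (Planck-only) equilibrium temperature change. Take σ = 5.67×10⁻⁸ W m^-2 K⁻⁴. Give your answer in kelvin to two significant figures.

Irradiance scales as 1/d², so S = 1360 W m^-2 × (1/10.8)² = 11.66 W m^-2.
The baseline emission temperature is T_e = 74.83 K.
ΔF = −(S/4)Δα = −(11.66/4)×(+0.038) = -0.1108 W m^-2.
Linearising σT⁴ gives d(σT⁴)/dT = 4σT_e³ = 0.09504 W m^-2 per K.
Hence the no-feedback warming is ΔF/(4σT_e³) = -1.17 K.

-1.2 K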